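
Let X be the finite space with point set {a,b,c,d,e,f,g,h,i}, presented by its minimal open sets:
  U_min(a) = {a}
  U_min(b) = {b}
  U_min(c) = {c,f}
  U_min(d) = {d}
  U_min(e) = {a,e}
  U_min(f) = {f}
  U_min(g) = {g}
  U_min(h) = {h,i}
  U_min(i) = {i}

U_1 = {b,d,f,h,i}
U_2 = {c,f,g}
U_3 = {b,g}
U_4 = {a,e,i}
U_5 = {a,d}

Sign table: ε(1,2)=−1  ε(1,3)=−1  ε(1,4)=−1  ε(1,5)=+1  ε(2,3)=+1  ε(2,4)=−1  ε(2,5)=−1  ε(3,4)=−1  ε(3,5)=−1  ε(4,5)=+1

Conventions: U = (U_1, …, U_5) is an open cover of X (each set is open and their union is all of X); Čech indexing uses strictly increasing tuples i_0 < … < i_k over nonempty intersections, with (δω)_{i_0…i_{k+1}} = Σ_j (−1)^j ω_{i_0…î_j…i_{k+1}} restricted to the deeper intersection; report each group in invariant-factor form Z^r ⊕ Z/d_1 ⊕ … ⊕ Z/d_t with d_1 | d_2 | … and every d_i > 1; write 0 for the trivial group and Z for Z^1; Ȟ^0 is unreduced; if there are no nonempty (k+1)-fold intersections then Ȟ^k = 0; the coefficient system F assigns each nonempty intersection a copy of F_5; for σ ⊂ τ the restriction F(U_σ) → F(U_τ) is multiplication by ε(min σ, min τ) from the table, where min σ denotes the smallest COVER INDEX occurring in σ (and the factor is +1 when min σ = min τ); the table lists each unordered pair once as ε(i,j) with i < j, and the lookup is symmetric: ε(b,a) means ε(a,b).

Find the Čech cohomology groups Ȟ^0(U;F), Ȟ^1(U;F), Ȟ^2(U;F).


nerve simplices:
  U12={f} U13={b} U14={i} U15={d} U23={g} U45={a}
C dims 5,6; δ0: rk_F5 5
degree 0: 5−5−0 = 0 → Ȟ^0 ≅ 0
degree 1: 6−0−5 = 1 → Ȟ^1 ≅ Z/5
degree 2: 0−0−0 = 0 → Ȟ^2 ≅ 0

Ȟ^0 = 0, Ȟ^1 = Z/5, Ȟ^2 = 0


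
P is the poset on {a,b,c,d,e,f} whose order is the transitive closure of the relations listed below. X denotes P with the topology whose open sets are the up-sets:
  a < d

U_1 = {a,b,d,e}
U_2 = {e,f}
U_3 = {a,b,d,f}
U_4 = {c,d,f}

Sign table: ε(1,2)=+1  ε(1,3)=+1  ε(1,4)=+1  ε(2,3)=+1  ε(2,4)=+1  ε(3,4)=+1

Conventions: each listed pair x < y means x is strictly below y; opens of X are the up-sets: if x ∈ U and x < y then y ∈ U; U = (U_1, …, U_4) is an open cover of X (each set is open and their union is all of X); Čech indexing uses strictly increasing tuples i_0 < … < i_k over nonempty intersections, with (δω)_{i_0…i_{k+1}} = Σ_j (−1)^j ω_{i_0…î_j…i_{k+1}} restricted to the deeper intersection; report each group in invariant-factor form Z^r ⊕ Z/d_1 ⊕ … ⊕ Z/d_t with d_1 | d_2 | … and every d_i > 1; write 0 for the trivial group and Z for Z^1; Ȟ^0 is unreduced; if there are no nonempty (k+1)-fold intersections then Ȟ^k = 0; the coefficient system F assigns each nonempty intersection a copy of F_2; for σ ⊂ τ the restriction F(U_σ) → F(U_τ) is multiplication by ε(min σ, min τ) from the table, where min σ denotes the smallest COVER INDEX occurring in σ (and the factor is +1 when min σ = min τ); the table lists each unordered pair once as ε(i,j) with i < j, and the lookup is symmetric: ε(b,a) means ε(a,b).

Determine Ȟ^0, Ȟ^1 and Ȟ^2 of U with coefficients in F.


Ȟ^0(U;F) ≅ Z/2; Ȟ^1(U;F) ≅ Z/2; Ȟ^2(U;F) ≅ 0

nonempty overlaps:
  U12={e} U13={a,b,d} U14={d} U23={f} U24={f} U34={d,f}
  U134={d} U234={f}
C dims 4,6,2; δ0: rk_F2 3; δ1: rk_F2 2
degree 0: 4−3−0 = 1 → Ȟ^0 ≅ Z/2
degree 1: 6−2−3 = 1 → Ȟ^1 ≅ Z/2
degree 2: 2−0−2 = 0 → Ȟ^2 ≅ 0


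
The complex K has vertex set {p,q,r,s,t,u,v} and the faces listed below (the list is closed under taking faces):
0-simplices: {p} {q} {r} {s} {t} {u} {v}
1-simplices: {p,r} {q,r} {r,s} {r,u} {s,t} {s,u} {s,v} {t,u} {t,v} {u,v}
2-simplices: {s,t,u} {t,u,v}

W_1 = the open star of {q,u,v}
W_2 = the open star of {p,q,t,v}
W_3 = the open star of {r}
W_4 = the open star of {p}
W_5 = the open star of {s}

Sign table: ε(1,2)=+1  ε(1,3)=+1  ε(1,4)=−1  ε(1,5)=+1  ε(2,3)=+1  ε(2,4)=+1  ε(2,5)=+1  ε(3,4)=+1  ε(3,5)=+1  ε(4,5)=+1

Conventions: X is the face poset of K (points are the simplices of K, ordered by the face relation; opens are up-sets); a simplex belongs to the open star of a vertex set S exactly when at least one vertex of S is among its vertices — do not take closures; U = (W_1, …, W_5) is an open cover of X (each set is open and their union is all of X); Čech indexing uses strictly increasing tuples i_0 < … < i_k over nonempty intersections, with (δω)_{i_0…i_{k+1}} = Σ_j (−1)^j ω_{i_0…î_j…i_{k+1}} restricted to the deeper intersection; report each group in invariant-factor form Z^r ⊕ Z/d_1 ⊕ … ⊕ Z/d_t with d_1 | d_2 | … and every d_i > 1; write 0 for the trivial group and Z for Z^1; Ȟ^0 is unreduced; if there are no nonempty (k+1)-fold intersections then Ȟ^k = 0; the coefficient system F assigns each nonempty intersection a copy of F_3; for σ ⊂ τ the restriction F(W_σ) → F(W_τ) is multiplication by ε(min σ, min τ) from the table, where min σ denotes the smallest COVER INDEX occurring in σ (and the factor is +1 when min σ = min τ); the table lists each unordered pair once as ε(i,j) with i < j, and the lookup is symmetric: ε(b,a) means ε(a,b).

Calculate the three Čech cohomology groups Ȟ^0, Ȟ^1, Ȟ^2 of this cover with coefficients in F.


nerve simplices:
  W1={{q},{u},{v},{q,r},{r,u},{s,u},{s,v},{t,u},{t,v},{u,v},{s,t,u},{t,u,v}} W2={{p},{q},{t},{v},{p,r},{q,r},{s,t},{s,v},{t,u},{t,v},{u,v},{s,t,u},{t,u,v}} W3={{r},{p,r},{q,r},{r,s},{r,u}} W4={{p},{p,r}} W5={{s},{r,s},{s,t},{s,u},{s,v},{s,t,u}}
  W12={{q},{v},{q,r},{s,v},{t,u},{t,v},{u,v},{s,t,u},{t,u,v}} W13={{q,r},{r,u}} W15={{s,u},{s,v},{s,t,u}} W23={{p,r},{q,r}} W24={{p},{p,r}} W25={{s,t},{s,v},{s,t,u}} W34={{p,r}} W35={{r,s}}
  W123={{q,r}} W125={{s,v},{s,t,u}} W234={{p,r}}
C dims 5,8,3; δ0: rk_F3 4; δ1: rk_F3 3
degree 0: 5−4−0 = 1 → Ȟ^0 ≅ Z/3
degree 1: 8−3−4 = 1 → Ȟ^1 ≅ Z/3
degree 2: 3−0−3 = 0 → Ȟ^2 ≅ 0

Ȟ^0(U;F) ≅ Z/3, Ȟ^1(U;F) ≅ Z/3 and Ȟ^2(U;F) ≅ 0


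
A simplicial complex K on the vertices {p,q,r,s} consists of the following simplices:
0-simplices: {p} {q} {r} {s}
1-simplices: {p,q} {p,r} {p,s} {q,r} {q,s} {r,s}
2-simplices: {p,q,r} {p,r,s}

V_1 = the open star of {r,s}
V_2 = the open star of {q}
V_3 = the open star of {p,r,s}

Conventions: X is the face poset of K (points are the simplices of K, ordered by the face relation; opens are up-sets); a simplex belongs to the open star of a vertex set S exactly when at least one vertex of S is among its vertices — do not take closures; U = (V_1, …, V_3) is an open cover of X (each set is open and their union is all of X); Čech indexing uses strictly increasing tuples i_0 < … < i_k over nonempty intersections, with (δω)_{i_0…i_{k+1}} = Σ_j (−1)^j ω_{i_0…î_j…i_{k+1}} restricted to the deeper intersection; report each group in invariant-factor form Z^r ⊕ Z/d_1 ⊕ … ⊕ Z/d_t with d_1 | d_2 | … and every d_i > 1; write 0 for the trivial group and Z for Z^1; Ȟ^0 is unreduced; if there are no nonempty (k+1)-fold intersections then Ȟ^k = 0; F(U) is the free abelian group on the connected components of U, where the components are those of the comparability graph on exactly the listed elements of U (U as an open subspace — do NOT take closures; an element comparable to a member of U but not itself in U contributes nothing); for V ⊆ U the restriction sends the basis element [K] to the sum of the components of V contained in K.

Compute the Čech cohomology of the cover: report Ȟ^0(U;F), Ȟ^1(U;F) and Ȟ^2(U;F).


nonempty overlaps:
  V1={{r},{s},{p,r},{p,s},{q,r},{q,s},{r,s},{p,q,r},{p,r,s}} V2={{q},{p,q},{q,r},{q,s},{p,q,r}} V3={{p},{r},{s},{p,q},{p,r},{p,s},{q,r},{q,s},{r,s},{p,q,r},{p,r,s}}
  V12={{q,r},{q,s},{p,q,r}} V13={{r},{s},{p,r},{p,s},{q,r},{q,s},{r,s},{p,q,r},{p,r,s}} V23={{p,q},{q,r},{q,s},{p,q,r}}
  V123={{q,r},{q,s},{p,q,r}}
components per intersection:
  V1: {{r},{s},{p,r},{p,s},{q,r},{q,s},{r,s},{p,q,r},{p,r,s}}
  V2: {{q},{p,q},{q,r},{q,s},{p,q,r}}
  V3: {{p},{r},{s},{p,q},{p,r},{p,s},{q,r},{q,s},{r,s},{p,q,r},{p,r,s}}
  V12: {{q,r},{p,q,r}} {{q,s}}
  V13: {{r},{s},{p,r},{p,s},{q,r},{q,s},{r,s},{p,q,r},{p,r,s}}
  V23: {{p,q},{q,r},{p,q,r}} {{q,s}}
  V123: {{q,r},{p,q,r}} {{q,s}}
C dims 3,5,2; δ0: rk 2, SNF 1^2; δ1: rk 2, SNF 1^2
degree 0: 3−2−0 = 1 → Ȟ^0 ≅ Z
degree 1: 5−2−2 = 1 → Ȟ^1 ≅ Z
degree 2: 2−0−2 = 0 → Ȟ^2 ≅ 0

Ȟ^0 = Z,  Ȟ^1 = Z,  Ȟ^2 = 0


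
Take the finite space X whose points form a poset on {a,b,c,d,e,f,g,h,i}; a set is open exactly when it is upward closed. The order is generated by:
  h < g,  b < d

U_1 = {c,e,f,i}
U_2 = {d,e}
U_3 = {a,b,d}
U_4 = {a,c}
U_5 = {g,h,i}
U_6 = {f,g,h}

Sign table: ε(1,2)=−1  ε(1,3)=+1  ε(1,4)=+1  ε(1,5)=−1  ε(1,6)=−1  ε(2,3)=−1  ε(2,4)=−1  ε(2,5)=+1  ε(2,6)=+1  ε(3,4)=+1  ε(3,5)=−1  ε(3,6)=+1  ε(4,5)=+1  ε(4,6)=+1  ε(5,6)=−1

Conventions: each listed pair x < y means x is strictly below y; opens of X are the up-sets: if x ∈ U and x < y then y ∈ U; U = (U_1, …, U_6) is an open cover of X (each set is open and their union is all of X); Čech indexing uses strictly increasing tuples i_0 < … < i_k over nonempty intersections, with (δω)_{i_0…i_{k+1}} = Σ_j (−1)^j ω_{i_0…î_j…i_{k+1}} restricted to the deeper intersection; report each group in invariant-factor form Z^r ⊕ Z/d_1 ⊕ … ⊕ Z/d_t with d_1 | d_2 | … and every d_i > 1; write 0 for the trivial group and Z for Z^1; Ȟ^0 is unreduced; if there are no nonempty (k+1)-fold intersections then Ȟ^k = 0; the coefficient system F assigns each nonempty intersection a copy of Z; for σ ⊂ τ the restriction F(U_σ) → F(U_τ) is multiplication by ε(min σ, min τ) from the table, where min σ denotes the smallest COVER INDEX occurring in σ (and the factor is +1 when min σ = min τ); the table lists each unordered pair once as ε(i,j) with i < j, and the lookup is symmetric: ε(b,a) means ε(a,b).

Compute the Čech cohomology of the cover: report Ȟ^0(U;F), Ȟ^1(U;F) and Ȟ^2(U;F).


Ȟ^0 ≅ 0,  Ȟ^1 ≅ Z ⊕ Z/2,  Ȟ^2 ≅ 0

cover nerve:
  U12={e} U14={c} U15={i} U16={f} U23={d} U34={a} U56={g,h}
C dims 6,7; δ0: rk 6, SNF 1^5·2
Ȟ^0: (6−6)−0=0 ⇒ 0
Ȟ^1: (7−0)−6=1 plus torsion [2] ⇒ Z ⊕ Z/2
Ȟ^2: (0−0)−0=0 ⇒ 0


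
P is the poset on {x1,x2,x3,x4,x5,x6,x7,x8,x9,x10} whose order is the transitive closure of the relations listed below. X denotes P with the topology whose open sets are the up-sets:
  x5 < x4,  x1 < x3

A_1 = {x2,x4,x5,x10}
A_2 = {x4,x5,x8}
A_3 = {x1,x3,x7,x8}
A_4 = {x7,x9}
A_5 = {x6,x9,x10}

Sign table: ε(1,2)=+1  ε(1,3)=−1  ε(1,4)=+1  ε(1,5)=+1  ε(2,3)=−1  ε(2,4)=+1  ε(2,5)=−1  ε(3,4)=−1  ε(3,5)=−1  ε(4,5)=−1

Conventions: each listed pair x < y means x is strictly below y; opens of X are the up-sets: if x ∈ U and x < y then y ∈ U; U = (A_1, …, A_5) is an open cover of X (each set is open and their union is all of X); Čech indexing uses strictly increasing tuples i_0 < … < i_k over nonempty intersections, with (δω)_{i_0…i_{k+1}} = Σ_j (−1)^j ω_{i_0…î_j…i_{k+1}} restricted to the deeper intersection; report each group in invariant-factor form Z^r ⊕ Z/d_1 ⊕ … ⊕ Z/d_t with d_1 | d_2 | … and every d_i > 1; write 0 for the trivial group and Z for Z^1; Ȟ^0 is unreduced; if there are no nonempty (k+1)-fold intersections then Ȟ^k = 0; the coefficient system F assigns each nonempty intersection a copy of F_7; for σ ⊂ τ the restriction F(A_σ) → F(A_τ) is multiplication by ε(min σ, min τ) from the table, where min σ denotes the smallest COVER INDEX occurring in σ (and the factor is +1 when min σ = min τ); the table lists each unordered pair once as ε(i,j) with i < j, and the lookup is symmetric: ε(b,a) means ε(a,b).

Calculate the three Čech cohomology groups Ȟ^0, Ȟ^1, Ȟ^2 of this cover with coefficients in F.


Ȟ^0 = 0; Ȟ^1 = 0; Ȟ^2 = 0

intersection data:
  A12={x4,x5} A15={x10} A23={x8} A34={x7} A45={x9}
C dims 5,5; δ0: rk_F7 5
Ȟ^0 = (5 − 5) − 0 = 0, so Ȟ^0 ≅ 0
Ȟ^1 = (5 − 0) − 5 = 0, so Ȟ^1 ≅ 0
Ȟ^2 = (0 − 0) − 0 = 0, so Ȟ^2 ≅ 0


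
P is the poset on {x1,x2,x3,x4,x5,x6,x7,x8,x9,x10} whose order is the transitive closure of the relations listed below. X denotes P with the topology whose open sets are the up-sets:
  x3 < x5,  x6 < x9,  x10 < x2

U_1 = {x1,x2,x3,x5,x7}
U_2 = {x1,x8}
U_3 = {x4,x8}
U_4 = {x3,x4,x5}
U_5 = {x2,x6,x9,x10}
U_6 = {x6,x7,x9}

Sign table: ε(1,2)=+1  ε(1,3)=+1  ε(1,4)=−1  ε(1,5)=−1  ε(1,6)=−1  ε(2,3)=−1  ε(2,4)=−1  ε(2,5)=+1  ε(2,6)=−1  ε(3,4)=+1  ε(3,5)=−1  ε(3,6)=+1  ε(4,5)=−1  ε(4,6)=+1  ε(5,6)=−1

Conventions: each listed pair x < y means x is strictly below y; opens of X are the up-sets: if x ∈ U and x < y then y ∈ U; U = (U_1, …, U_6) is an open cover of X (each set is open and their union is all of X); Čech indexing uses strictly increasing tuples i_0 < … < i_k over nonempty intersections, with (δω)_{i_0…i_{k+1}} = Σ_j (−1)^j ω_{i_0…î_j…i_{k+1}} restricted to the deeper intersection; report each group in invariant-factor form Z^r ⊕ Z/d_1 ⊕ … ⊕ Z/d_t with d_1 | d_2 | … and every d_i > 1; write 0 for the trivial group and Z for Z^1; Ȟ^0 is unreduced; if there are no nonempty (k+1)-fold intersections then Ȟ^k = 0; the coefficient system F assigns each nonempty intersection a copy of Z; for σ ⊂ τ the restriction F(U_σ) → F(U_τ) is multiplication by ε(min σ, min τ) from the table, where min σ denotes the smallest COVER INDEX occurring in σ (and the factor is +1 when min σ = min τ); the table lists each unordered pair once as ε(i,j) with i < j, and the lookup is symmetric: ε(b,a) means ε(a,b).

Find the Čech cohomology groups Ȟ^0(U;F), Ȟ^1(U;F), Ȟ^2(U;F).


Ȟ^0(U;F) ≅ 0, Ȟ^1(U;F) ≅ Z ⊕ Z/2 and Ȟ^2(U;F) ≅ 0

nerve simplices:
  U12={x1} U14={x3,x5} U15={x2} U16={x7} U23={x8} U34={x4} U56={x6,x9}
C dims 6,7; δ0: rk 6, SNF 1^5·2
degree 0: 6−6−0 = 0 → Ȟ^0 ≅ 0
degree 1: 7−0−6 = 1 plus torsion [2] → Ȟ^1 ≅ Z ⊕ Z/2
degree 2: 0−0−0 = 0 → Ȟ^2 ≅ 0


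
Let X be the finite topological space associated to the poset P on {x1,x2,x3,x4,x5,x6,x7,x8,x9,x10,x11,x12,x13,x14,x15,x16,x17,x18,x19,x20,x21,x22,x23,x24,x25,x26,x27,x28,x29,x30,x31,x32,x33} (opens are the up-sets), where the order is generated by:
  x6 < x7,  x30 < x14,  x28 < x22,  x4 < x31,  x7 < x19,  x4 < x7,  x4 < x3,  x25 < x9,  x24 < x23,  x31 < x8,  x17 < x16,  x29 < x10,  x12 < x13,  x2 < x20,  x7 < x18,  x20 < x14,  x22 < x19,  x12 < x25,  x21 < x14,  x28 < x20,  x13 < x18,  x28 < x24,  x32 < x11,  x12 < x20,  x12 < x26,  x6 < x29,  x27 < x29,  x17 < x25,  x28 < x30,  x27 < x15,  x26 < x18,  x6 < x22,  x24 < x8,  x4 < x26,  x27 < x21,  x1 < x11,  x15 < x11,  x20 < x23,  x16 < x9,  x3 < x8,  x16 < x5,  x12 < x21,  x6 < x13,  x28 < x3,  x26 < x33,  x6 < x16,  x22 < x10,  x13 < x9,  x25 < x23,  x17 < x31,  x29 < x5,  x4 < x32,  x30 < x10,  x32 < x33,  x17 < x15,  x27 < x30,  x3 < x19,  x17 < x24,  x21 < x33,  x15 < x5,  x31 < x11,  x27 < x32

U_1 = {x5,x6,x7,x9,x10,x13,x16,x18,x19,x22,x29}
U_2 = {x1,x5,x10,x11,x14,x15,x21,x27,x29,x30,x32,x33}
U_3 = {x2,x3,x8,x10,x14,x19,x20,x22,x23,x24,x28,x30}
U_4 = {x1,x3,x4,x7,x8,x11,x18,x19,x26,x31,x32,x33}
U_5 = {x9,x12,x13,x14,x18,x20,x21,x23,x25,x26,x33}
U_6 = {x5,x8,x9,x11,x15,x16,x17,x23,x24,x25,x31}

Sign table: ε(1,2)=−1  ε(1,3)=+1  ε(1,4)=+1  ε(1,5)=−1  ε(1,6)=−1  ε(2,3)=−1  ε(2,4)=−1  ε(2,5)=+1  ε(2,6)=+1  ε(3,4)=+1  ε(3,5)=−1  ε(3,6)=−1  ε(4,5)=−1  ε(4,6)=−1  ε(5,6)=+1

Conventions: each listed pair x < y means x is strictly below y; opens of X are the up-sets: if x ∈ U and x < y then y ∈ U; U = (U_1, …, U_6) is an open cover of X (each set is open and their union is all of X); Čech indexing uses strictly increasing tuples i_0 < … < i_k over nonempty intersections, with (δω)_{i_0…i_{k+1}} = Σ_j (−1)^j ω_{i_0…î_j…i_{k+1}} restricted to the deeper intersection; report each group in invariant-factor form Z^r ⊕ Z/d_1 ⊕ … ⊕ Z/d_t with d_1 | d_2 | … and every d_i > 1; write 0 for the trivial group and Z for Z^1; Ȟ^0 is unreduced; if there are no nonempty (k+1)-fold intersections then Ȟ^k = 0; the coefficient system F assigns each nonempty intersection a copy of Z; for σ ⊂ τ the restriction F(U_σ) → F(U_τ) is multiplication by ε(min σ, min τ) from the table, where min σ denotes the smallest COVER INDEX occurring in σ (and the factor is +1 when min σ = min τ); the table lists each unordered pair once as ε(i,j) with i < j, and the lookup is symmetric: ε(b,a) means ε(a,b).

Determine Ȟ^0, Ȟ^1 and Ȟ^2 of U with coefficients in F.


intersection data:
  U12={x5,x10,x29} U13={x10,x19,x22} U14={x7,x18,x19} U15={x9,x13,x18} U16={x5,x9,x16} U23={x10,x14,x30} U24={x1,x11,x32,x33} U25={x14,x21,x33} U26={x5,x11,x15} U34={x3,x8,x19} U35={x14,x20,x23} U36={x8,x23,x24} U45={x18,x26,x33} U46={x8,x11,x31} U56={x9,x23,x25}
  U123={x10} U126={x5} U134={x19} U145={x18} U156={x9} U235={x14} U245={x33} U246={x11} U346={x8} U356={x23}
C dims 6,15,10; δ0: rk 5, SNF 1^5; δ1: rk 10, SNF 1^9·2
Ȟ^0 = (6 − 5) − 0 = 1, so Ȟ^0 ≅ Z
Ȟ^1 = (15 − 10) − 5 = 0, so Ȟ^1 ≅ 0
Ȟ^2 = (10 − 0) − 10 = 0 plus torsion [2], so Ȟ^2 ≅ Z/2

Ȟ^0 ≅ Z,  Ȟ^1 ≅ 0,  Ȟ^2 ≅ Z/2


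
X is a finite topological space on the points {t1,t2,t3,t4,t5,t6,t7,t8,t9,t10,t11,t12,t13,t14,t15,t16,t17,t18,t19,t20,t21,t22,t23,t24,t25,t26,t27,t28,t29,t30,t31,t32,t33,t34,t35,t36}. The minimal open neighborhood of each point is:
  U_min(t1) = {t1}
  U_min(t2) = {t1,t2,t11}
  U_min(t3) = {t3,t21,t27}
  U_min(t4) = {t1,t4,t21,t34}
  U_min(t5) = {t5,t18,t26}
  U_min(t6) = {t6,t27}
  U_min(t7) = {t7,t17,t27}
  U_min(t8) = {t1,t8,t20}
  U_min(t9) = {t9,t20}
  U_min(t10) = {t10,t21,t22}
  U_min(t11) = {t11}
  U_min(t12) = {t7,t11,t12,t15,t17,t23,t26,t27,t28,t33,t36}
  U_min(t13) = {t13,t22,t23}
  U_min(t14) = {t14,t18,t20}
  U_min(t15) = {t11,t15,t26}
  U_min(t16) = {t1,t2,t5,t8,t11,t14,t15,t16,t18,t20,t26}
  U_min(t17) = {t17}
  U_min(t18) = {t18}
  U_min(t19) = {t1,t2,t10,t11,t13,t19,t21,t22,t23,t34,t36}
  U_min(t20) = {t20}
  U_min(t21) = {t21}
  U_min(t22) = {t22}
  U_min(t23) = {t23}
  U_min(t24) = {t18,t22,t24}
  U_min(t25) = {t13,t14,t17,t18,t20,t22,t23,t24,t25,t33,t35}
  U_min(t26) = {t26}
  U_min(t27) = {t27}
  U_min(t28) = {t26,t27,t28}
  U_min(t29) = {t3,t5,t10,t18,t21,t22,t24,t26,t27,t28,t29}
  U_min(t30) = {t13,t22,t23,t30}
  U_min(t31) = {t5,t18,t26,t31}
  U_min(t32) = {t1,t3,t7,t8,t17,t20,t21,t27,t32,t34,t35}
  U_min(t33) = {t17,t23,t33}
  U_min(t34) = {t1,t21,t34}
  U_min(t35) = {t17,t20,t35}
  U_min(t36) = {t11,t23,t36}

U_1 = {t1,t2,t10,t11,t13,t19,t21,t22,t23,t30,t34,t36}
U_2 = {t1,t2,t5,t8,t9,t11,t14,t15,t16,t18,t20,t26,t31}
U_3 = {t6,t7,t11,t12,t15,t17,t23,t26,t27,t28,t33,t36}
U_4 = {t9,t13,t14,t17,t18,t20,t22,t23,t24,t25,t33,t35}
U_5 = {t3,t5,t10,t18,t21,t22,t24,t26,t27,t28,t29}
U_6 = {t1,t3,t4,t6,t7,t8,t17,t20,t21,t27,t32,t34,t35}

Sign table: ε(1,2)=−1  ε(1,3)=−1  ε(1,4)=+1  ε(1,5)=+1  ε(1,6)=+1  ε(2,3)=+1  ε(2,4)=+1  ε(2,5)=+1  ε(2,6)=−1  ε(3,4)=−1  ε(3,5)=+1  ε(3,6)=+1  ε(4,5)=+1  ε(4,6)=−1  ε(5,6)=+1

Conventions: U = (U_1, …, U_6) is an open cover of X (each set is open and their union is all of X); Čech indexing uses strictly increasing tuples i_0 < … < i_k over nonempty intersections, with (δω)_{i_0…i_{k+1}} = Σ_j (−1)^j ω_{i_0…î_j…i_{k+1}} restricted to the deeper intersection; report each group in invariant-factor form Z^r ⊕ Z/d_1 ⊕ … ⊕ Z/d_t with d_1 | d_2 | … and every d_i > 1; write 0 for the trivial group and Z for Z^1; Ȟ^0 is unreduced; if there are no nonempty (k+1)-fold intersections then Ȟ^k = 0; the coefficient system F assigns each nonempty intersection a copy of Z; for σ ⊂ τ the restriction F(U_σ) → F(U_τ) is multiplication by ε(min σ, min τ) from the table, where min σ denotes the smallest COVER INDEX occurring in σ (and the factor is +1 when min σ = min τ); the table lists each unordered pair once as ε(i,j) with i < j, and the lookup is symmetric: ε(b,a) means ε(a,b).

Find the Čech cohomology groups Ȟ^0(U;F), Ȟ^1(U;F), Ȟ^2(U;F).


Ȟ^0 ≅ 0, Ȟ^1 ≅ Z/2 and Ȟ^2 ≅ Z

nerve simplices:
  U12={t1,t2,t11} U13={t11,t23,t36} U14={t13,t22,t23} U15={t10,t21,t22} U16={t1,t21,t34} U23={t11,t15,t26} U24={t9,t14,t18,t20} U25={t5,t18,t26} U26={t1,t8,t20} U34={t17,t23,t33} U35={t26,t27,t28} U36={t6,t7,t17,t27} U45={t18,t22,t24} U46={t17,t20,t35} U56={t3,t21,t27}
  U123={t11} U126={t1} U134={t23} U145={t22} U156={t21} U235={t26} U245={t18} U246={t20} U346={t17} U356={t27}
C dims 6,15,10; δ0: rk 6, SNF 1^5·2; δ1: rk 9, SNF 1^9
degree 0: 6−6−0 = 0 → Ȟ^0 ≅ 0
degree 1: 15−9−6 = 0 plus torsion [2] → Ȟ^1 ≅ Z/2
degree 2: 10−0−9 = 1 → Ȟ^2 ≅ Z


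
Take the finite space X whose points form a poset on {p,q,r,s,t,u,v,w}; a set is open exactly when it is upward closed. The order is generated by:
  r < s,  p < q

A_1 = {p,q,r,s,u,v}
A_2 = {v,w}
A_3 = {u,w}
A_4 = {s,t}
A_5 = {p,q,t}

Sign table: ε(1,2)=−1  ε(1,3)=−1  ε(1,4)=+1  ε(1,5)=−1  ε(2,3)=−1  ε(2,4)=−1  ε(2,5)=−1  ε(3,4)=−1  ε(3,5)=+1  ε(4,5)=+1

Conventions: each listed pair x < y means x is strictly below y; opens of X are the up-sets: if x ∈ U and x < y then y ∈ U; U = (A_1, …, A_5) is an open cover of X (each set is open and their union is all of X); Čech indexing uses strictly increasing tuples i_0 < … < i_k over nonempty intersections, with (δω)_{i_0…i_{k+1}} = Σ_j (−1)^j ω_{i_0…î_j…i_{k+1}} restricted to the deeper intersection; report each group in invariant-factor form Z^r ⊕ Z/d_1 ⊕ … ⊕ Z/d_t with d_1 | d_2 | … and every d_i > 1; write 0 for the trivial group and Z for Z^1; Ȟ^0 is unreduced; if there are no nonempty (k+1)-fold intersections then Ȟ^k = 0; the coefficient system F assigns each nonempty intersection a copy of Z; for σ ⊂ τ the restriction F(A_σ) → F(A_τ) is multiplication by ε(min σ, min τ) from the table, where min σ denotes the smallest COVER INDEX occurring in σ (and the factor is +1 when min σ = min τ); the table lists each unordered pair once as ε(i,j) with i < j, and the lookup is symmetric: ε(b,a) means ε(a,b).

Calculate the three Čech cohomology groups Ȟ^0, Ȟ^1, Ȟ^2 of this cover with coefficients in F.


Ȟ^0 ≅ 0, Ȟ^1 ≅ Z ⊕ Z/2, Ȟ^2 ≅ 0

nonempty overlaps:
  A12={v} A13={u} A14={s} A15={p,q} A23={w} A45={t}
C dims 5,6; δ0: rk 5, SNF 1^4·2
degree 0: 5−5−0 = 0 → Ȟ^0 ≅ 0
degree 1: 6−0−5 = 1 plus torsion [2] → Ȟ^1 ≅ Z ⊕ Z/2
degree 2: 0−0−0 = 0 → Ȟ^2 ≅ 0


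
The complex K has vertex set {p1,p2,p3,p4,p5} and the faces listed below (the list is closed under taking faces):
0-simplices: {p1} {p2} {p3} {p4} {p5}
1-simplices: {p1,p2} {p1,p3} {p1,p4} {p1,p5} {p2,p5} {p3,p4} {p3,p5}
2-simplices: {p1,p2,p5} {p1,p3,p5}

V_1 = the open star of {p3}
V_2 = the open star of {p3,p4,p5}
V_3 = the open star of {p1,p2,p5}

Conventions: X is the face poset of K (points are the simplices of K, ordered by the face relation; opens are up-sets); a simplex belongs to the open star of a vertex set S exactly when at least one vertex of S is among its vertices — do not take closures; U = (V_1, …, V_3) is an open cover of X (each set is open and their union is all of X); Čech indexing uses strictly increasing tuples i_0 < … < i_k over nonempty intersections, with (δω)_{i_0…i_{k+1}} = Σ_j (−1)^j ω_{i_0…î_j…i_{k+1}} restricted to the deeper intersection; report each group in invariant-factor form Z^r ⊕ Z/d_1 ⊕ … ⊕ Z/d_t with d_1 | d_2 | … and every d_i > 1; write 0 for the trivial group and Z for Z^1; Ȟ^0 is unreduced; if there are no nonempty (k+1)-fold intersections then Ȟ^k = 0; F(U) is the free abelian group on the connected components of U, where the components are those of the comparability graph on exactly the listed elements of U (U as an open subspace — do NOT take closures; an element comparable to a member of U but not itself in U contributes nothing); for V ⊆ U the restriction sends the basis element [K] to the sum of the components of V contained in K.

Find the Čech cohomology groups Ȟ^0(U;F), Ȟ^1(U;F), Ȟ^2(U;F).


Ȟ^0 = Z, Ȟ^1 = Z and Ȟ^2 = 0

nonempty overlaps:
  V1={{p3},{p1,p3},{p3,p4},{p3,p5},{p1,p3,p5}} V2={{p3},{p4},{p5},{p1,p3},{p1,p4},{p1,p5},{p2,p5},{p3,p4},{p3,p5},{p1,p2,p5},{p1,p3,p5}} V3={{p1},{p2},{p5},{p1,p2},{p1,p3},{p1,p4},{p1,p5},{p2,p5},{p3,p5},{p1,p2,p5},{p1,p3,p5}}
  V12={{p3},{p1,p3},{p3,p4},{p3,p5},{p1,p3,p5}} V13={{p1,p3},{p3,p5},{p1,p3,p5}} V23={{p5},{p1,p3},{p1,p4},{p1,p5},{p2,p5},{p3,p5},{p1,p2,p5},{p1,p3,p5}}
  V123={{p1,p3},{p3,p5},{p1,p3,p5}}
components per intersection:
  V1: {{p3},{p1,p3},{p3,p4},{p3,p5},{p1,p3,p5}}
  V2: {{p3},{p4},{p5},{p1,p3},{p1,p4},{p1,p5},{p2,p5},{p3,p4},{p3,p5},{p1,p2,p5},{p1,p3,p5}}
  V3: {{p1},{p2},{p5},{p1,p2},{p1,p3},{p1,p4},{p1,p5},{p2,p5},{p3,p5},{p1,p2,p5},{p1,p3,p5}}
  V12: {{p3},{p1,p3},{p3,p4},{p3,p5},{p1,p3,p5}}
  V13: {{p1,p3},{p3,p5},{p1,p3,p5}}
  V23: {{p5},{p1,p3},{p1,p5},{p2,p5},{p3,p5},{p1,p2,p5},{p1,p3,p5}} {{p1,p4}}
  V123: {{p1,p3},{p3,p5},{p1,p3,p5}}
C dims 3,4,1; δ0: rk 2, SNF 1^2; δ1: rk 1, SNF 1^1
degree 0: 3−2−0 = 1 → Ȟ^0 ≅ Z
degree 1: 4−1−2 = 1 → Ȟ^1 ≅ Z
degree 2: 1−0−1 = 0 → Ȟ^2 ≅ 0


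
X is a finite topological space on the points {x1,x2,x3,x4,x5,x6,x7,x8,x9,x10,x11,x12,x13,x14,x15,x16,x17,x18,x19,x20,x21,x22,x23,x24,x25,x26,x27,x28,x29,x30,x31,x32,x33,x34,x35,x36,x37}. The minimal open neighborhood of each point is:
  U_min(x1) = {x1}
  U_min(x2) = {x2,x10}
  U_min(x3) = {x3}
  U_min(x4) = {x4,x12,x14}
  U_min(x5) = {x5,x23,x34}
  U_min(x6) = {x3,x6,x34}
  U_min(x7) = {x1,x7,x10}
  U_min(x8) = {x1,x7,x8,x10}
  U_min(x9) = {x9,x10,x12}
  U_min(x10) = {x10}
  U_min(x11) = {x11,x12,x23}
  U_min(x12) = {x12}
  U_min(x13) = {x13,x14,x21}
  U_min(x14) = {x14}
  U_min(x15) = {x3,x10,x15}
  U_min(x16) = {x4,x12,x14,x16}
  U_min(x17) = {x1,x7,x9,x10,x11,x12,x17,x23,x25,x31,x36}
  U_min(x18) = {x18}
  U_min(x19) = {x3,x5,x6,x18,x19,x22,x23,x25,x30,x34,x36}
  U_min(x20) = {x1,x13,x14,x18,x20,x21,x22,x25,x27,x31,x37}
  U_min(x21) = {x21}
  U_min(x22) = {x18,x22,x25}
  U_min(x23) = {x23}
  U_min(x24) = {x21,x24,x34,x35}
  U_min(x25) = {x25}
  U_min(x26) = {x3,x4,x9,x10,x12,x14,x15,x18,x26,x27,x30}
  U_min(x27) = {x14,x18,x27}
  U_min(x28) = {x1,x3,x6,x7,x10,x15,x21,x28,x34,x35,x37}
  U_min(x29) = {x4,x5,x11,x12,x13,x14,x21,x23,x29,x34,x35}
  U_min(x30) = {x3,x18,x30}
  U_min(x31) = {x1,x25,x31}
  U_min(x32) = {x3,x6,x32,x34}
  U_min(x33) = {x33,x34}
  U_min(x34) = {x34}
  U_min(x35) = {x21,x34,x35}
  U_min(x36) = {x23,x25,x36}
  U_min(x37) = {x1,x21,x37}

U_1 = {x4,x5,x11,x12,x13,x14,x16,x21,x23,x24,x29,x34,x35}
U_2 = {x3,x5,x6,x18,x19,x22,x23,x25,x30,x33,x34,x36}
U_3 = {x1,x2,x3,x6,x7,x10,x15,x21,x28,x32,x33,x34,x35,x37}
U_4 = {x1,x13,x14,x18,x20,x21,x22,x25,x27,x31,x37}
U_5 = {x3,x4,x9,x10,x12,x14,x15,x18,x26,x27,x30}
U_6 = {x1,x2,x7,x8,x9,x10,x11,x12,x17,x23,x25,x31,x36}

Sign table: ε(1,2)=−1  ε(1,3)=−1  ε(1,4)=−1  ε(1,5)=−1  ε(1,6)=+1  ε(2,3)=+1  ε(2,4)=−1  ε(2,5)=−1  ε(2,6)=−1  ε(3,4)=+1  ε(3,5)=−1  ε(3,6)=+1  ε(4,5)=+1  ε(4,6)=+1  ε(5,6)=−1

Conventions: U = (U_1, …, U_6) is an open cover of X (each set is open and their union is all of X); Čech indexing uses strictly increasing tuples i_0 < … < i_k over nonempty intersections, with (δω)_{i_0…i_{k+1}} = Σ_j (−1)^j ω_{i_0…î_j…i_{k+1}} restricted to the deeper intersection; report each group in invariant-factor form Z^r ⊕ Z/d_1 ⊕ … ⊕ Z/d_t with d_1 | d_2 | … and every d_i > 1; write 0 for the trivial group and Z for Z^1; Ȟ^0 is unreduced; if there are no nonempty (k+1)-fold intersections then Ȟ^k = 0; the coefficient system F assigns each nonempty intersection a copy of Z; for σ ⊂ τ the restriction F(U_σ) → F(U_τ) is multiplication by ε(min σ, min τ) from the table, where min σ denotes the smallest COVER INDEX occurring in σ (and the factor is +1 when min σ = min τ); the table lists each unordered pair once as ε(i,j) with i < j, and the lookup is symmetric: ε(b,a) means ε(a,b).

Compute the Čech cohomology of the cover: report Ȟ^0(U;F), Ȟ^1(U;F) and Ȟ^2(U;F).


Ȟ^0 ≅ 0, Ȟ^1 ≅ Z/2 and Ȟ^2 ≅ Z

nerve of the cover:
  U12={x5,x23,x34} U13={x21,x34,x35} U14={x13,x14,x21} U15={x4,x12,x14} U16={x11,x12,x23} U23={x3,x6,x33,x34} U24={x18,x22,x25} U25={x3,x18,x30} U26={x23,x25,x36} U34={x1,x21,x37} U35={x3,x10,x15} U36={x1,x2,x7,x10} U45={x14,x18,x27} U46={x1,x25,x31} U56={x9,x10,x12}
  U123={x34} U126={x23} U134={x21} U145={x14} U156={x12} U235={x3} U245={x18} U246={x25} U346={x1} U356={x10}
C dims 6,15,10; δ0: rk 6, SNF 1^5·2; δ1: rk 9, SNF 1^9
Ȟ^0 = (6 − 6) − 0 = 0, so Ȟ^0 ≅ 0
Ȟ^1 = (15 − 9) − 6 = 0 plus torsion [2], so Ȟ^1 ≅ Z/2
Ȟ^2 = (10 − 0) − 9 = 1, so Ȟ^2 ≅ Z


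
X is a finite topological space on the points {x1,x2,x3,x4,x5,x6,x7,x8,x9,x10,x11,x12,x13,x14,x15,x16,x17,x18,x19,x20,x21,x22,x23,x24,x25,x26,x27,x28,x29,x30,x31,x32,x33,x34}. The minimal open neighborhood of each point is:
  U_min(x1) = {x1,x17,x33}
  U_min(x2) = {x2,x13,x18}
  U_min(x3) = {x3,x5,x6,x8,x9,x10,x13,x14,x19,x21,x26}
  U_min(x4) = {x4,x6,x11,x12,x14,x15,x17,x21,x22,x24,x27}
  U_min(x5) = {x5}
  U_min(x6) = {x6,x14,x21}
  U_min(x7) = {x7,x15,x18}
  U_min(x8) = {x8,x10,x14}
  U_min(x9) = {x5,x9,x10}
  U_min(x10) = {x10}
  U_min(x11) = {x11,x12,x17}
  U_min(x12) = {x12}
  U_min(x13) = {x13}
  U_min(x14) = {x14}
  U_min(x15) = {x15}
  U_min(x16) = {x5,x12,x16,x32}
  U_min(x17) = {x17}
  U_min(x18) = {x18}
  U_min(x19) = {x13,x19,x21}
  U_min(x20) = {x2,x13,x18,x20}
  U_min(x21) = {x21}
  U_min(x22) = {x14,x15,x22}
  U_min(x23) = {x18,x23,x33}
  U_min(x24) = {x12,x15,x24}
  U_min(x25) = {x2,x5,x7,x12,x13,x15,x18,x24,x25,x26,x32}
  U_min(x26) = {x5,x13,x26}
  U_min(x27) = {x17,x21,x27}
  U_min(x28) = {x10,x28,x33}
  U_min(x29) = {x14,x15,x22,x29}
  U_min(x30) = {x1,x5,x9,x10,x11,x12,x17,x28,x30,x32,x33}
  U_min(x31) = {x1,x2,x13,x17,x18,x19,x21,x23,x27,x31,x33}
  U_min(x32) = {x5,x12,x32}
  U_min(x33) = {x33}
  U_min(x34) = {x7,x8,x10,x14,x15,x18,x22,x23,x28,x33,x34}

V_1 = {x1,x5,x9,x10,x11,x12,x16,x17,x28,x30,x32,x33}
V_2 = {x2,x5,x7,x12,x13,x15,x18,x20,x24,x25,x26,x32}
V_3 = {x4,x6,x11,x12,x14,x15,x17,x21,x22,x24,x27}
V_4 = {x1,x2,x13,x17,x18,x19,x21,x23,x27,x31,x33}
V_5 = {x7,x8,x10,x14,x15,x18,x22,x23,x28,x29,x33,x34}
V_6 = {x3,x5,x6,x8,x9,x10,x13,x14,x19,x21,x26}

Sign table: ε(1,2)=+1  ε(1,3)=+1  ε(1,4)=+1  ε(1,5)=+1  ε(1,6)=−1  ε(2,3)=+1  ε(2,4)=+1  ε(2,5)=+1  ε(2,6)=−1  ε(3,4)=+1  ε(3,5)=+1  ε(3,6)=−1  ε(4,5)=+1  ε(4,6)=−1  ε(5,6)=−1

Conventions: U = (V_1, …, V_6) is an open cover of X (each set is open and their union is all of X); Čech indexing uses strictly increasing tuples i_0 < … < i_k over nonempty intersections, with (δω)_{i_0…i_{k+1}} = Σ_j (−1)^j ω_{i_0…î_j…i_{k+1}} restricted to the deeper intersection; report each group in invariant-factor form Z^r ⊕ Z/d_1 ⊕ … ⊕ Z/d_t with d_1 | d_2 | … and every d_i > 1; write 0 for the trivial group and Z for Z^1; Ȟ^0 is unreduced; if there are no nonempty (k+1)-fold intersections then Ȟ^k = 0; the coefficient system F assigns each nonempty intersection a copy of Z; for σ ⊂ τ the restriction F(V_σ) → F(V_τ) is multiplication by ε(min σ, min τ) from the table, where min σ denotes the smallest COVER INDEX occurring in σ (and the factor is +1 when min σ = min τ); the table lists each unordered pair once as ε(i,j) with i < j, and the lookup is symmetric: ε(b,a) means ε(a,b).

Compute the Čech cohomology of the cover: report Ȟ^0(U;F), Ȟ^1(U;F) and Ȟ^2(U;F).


Ȟ^0 = Z, Ȟ^1 = 0, Ȟ^2 = Z/2

nerve simplices:
  V12={x5,x12,x32} V13={x11,x12,x17} V14={x1,x17,x33} V15={x10,x28,x33} V16={x5,x9,x10} V23={x12,x15,x24} V24={x2,x13,x18} V25={x7,x15,x18} V26={x5,x13,x26} V34={x17,x21,x27} V35={x14,x15,x22} V36={x6,x14,x21} V45={x18,x23,x33} V46={x13,x19,x21} V56={x8,x10,x14}
  V123={x12} V126={x5} V134={x17} V145={x33} V156={x10} V235={x15} V245={x18} V246={x13} V346={x21} V356={x14}
C dims 6,15,10; δ0: rk 5, SNF 1^5; δ1: rk 10, SNF 1^9·2
degree 0: 6−5−0 = 1 → Ȟ^0 ≅ Z
degree 1: 15−10−5 = 0 → Ȟ^1 ≅ 0
degree 2: 10−0−10 = 0 plus torsion [2] → Ȟ^2 ≅ Z/2


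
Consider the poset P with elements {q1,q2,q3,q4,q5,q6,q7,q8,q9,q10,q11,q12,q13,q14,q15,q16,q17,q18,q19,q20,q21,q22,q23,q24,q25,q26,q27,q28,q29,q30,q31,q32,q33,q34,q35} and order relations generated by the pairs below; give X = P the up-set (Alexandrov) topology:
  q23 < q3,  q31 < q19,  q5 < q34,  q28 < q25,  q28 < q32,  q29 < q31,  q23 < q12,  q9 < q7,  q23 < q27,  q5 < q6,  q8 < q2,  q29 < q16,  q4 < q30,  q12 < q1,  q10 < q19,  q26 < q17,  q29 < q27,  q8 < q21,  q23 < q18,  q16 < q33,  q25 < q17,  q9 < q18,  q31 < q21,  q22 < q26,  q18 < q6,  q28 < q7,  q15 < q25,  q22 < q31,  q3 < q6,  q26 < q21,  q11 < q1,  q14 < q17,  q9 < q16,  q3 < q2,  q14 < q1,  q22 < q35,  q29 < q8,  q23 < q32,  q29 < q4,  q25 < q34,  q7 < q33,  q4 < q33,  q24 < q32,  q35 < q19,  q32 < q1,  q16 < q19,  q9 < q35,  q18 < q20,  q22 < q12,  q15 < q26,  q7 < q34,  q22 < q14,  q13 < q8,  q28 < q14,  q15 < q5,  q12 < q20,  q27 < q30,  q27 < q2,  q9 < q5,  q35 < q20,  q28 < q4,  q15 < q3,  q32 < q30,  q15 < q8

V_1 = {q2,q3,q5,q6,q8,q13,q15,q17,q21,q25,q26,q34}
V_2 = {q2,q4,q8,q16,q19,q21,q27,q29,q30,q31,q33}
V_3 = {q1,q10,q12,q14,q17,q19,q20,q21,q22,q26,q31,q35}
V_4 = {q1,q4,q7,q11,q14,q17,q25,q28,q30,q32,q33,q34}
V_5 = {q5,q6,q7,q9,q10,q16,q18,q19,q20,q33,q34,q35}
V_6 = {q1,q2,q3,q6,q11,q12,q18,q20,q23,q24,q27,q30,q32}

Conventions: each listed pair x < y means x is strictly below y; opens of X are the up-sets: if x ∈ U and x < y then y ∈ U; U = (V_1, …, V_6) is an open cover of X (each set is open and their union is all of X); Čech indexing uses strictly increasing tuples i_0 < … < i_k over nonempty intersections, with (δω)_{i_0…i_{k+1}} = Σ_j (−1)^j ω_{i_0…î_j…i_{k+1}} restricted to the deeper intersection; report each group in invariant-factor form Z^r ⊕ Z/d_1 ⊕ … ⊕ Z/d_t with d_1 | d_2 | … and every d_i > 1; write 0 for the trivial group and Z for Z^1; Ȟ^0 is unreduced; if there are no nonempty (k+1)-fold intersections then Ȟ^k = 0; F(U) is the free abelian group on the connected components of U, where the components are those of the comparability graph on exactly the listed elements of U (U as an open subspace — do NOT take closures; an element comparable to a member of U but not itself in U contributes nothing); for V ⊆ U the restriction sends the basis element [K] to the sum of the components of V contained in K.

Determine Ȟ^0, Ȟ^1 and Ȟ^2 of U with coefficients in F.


intersection data:
  V12={q2,q8,q21} V13={q17,q21,q26} V14={q17,q25,q34} V15={q5,q6,q34} V16={q2,q3,q6} V23={q19,q21,q31} V24={q4,q30,q33} V25={q16,q19,q33} V26={q2,q27,q30} V34={q1,q14,q17} V35={q10,q19,q20,q35} V36={q1,q12,q20} V45={q7,q33,q34} V46={q1,q11,q30,q32} V56={q6,q18,q20}
  V123={q21} V126={q2} V134={q17} V145={q34} V156={q6} V235={q19} V245={q33} V246={q30} V346={q1} V356={q20}
components per intersection:
  V1: {q2,q3,q5,q6,q8,q13,q15,q17,q21,q25,q26,q34}
  V2: {q2,q4,q8,q16,q19,q21,q27,q29,q30,q31,q33}
  V3: {q1,q10,q12,q14,q17,q19,q20,q21,q22,q26,q31,q35}
  V4: {q1,q4,q7,q11,q14,q17,q25,q28,q30,q32,q33,q34}
  V5: {q5,q6,q7,q9,q10,q16,q18,q19,q20,q33,q34,q35}
  V6: {q1,q2,q3,q6,q11,q12,q18,q20,q23,q24,q27,q30,q32}
  V12: {q2,q8,q21}
  V13: {q17,q21,q26}
  V14: {q17,q25,q34}
  V15: {q5,q6,q34}
  V16: {q2,q3,q6}
  V23: {q19,q21,q31}
  V24: {q4,q30,q33}
  V25: {q16,q19,q33}
  V26: {q2,q27,q30}
  V34: {q1,q14,q17}
  V35: {q10,q19,q20,q35}
  V36: {q1,q12,q20}
  V45: {q7,q33,q34}
  V46: {q1,q11,q30,q32}
  V56: {q6,q18,q20}
  V123: {q21}
  V126: {q2}
  V134: {q17}
  V145: {q34}
  V156: {q6}
  V235: {q19}
  V245: {q33}
  V246: {q30}
  V346: {q1}
  V356: {q20}
C dims 6,15,10; δ0: rk 5, SNF 1^5; δ1: rk 10, SNF 1^9·2
Ȟ^0 = (6 − 5) − 0 = 1, so Ȟ^0 ≅ Z
Ȟ^1 = (15 − 10) − 5 = 0, so Ȟ^1 ≅ 0
Ȟ^2 = (10 − 0) − 10 = 0 plus torsion [2], so Ȟ^2 ≅ Z/2

Ȟ^0 = Z, Ȟ^1 = 0 and Ȟ^2 = Z/2


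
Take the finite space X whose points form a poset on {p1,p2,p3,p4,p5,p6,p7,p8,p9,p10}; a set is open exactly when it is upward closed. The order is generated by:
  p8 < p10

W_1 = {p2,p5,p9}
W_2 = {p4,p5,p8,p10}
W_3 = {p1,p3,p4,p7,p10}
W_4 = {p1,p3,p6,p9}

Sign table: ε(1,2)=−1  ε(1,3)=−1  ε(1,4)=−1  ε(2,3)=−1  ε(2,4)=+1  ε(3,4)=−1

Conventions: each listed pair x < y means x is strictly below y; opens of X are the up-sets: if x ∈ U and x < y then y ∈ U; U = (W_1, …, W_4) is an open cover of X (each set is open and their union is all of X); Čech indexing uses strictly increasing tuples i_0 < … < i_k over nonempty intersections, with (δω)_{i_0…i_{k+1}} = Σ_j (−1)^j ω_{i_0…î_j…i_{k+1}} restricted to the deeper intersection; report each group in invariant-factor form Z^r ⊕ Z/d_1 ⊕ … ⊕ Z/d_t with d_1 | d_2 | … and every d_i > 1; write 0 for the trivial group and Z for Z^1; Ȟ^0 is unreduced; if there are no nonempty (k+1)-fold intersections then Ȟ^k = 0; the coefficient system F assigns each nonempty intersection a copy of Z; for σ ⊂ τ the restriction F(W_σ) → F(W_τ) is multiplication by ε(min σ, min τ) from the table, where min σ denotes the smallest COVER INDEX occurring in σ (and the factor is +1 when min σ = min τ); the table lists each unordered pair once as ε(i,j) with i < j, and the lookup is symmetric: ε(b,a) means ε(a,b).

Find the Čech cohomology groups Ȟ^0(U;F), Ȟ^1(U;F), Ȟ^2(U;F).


nonempty overlaps:
  W12={p5} W14={p9} W23={p4,p10} W34={p1,p3}
C dims 4,4; δ0: rk 3, SNF 1^3
degree 0: 4−3−0 = 1 → Ȟ^0 ≅ Z
degree 1: 4−0−3 = 1 → Ȟ^1 ≅ Z
degree 2: 0−0−0 = 0 → Ȟ^2 ≅ 0

Ȟ^0(U;F) ≅ Z,  Ȟ^1(U;F) ≅ Z,  Ȟ^2(U;F) ≅ 0


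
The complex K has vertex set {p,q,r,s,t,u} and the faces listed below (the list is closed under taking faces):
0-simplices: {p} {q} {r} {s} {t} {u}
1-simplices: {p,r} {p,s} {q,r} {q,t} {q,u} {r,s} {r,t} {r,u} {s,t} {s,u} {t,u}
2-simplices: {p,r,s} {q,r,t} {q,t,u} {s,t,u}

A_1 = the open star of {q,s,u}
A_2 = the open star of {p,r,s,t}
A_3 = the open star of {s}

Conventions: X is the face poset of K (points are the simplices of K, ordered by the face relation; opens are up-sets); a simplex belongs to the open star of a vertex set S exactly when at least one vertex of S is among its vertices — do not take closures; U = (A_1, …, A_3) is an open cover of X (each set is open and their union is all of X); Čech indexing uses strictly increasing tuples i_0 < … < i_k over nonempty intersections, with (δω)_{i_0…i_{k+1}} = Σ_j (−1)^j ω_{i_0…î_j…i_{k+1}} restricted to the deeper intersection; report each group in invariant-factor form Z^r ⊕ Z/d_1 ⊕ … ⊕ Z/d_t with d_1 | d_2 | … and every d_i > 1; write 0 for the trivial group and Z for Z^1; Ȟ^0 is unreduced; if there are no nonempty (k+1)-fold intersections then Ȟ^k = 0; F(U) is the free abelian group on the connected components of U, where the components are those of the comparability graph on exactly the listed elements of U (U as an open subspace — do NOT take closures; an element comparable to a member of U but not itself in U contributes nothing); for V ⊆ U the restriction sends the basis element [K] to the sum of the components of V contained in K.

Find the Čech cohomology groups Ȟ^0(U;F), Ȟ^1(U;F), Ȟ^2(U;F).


nonempty intersections:
  A1={{q},{s},{u},{p,s},{q,r},{q,t},{q,u},{r,s},{r,u},{s,t},{s,u},{t,u},{p,r,s},{q,r,t},{q,t,u},{s,t,u}} A2={{p},{r},{s},{t},{p,r},{p,s},{q,r},{q,t},{r,s},{r,t},{r,u},{s,t},{s,u},{t,u},{p,r,s},{q,r,t},{q,t,u},{s,t,u}} A3={{s},{p,s},{r,s},{s,t},{s,u},{p,r,s},{s,t,u}}
  A12={{s},{p,s},{q,r},{q,t},{r,s},{r,u},{s,t},{s,u},{t,u},{p,r,s},{q,r,t},{q,t,u},{s,t,u}} A13={{s},{p,s},{r,s},{s,t},{s,u},{p,r,s},{s,t,u}} A23={{s},{p,s},{r,s},{s,t},{s,u},{p,r,s},{s,t,u}}
  A123={{s},{p,s},{r,s},{s,t},{s,u},{p,r,s},{s,t,u}}
components per intersection:
  A1: {{q},{s},{u},{p,s},{q,r},{q,t},{q,u},{r,s},{r,u},{s,t},{s,u},{t,u},{p,r,s},{q,r,t},{q,t,u},{s,t,u}}
  A2: {{p},{r},{s},{t},{p,r},{p,s},{q,r},{q,t},{r,s},{r,t},{r,u},{s,t},{s,u},{t,u},{p,r,s},{q,r,t},{q,t,u},{s,t,u}}
  A3: {{s},{p,s},{r,s},{s,t},{s,u},{p,r,s},{s,t,u}}
  A12: {{s},{p,s},{q,r},{q,t},{r,s},{s,t},{s,u},{t,u},{p,r,s},{q,r,t},{q,t,u},{s,t,u}} {{r,u}}
  A13: {{s},{p,s},{r,s},{s,t},{s,u},{p,r,s},{s,t,u}}
  A23: {{s},{p,s},{r,s},{s,t},{s,u},{p,r,s},{s,t,u}}
  A123: {{s},{p,s},{r,s},{s,t},{s,u},{p,r,s},{s,t,u}}
C dims 3,4,1; δ0: rk 2, SNF 1^2; δ1: rk 1, SNF 1^1
Ȟ^0: (3−2)−0=1 ⇒ Z
Ȟ^1: (4−1)−2=1 ⇒ Z
Ȟ^2: (1−0)−1=0 ⇒ 0

Ȟ^0 = Z,  Ȟ^1 = Z,  Ȟ^2 = 0
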